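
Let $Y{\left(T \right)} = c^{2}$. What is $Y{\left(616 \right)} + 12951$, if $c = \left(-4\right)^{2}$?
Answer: $13207$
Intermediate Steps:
$c = 16$
$Y{\left(T \right)} = 256$ ($Y{\left(T \right)} = 16^{2} = 256$)
$Y{\left(616 \right)} + 12951 = 256 + 12951 = 13207$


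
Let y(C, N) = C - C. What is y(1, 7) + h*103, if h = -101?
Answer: -10403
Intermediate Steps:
y(C, N) = 0
y(1, 7) + h*103 = 0 - 101*103 = 0 - 10403 = -10403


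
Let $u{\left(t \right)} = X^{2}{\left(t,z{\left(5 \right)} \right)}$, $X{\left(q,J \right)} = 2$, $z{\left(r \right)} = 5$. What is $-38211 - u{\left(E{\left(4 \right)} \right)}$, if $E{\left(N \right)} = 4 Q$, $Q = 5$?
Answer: $-38215$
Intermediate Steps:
$E{\left(N \right)} = 20$ ($E{\left(N \right)} = 4 \cdot 5 = 20$)
$u{\left(t \right)} = 4$ ($u{\left(t \right)} = 2^{2} = 4$)
$-38211 - u{\left(E{\left(4 \right)} \right)} = -38211 - 4 = -38215$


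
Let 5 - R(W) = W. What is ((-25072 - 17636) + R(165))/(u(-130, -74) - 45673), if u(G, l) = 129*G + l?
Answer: 6124/8931 ≈ 0.68570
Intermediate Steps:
u(G, l) = l + 129*G
R(W) = 5 - W
((-25072 - 17636) + R(165))/(u(-130, -74) - 45673) = ((-25072 - 17636) + (5 - 1*165))/((-74 + 129*(-130)) - 45673) = (-42708 + (5 - 165))/((-74 - 16770) - 45673) = (-42708 - 160)/(-16844 - 45673) = -42868/(-62517) = -42868*(-1/62517) = 6124/8931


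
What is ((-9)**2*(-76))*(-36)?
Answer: 221616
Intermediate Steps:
((-9)**2*(-76))*(-36) = (81*(-76))*(-36) = -6156*(-36) = 221616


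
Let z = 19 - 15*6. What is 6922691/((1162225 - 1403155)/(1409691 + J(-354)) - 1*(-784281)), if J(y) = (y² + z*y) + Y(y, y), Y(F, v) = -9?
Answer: 600017319734/67976758009 ≈ 8.8268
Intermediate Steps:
z = -71 (z = 19 - 90 = -71)
J(y) = -9 + y² - 71*y (J(y) = (y² - 71*y) - 9 = -9 + y² - 71*y)
6922691/((1162225 - 1403155)/(1409691 + J(-354)) - 1*(-784281)) = 6922691/((1162225 - 1403155)/(1409691 + (-9 + (-354)² - 71*(-354))) - 1*(-784281)) = 6922691/(-240930/(1409691 + (-9 + 125316 + 25134)) + 784281) = 6922691/(-240930/(1409691 + 150441) + 784281) = 6922691/(-240930/1560132 + 784281) = 6922691/(-240930*1/1560132 + 784281) = 6922691/(-13385/86674 + 784281) = 6922691/(67976758009/86674) = 6922691*(86674/67976758009) = 600017319734/67976758009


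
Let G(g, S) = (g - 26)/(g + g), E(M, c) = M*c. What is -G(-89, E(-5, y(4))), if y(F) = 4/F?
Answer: -115/178 ≈ -0.64607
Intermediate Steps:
G(g, S) = (-26 + g)/(2*g) (G(g, S) = (-26 + g)/((2*g)) = (-26 + g)*(1/(2*g)) = (-26 + g)/(2*g))
-G(-89, E(-5, y(4))) = -(-26 - 89)/(2*(-89)) = -(-1)*(-115)/(2*89) = -1*115/178 = -115/178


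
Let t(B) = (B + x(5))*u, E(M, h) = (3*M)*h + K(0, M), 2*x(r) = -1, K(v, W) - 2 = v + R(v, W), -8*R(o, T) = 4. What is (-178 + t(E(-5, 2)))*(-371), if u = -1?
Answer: 55279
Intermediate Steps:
R(o, T) = -1/2 (R(o, T) = -1/8*4 = -1/2)
K(v, W) = 3/2 + v (K(v, W) = 2 + (v - 1/2) = 2 + (-1/2 + v) = 3/2 + v)
x(r) = -1/2 (x(r) = (1/2)*(-1) = -1/2)
E(M, h) = 3/2 + 3*M*h (E(M, h) = (3*M)*h + (3/2 + 0) = 3*M*h + 3/2 = 3/2 + 3*M*h)
t(B) = 1/2 - B (t(B) = (B - 1/2)*(-1) = (-1/2 + B)*(-1) = 1/2 - B)
(-178 + t(E(-5, 2)))*(-371) = (-178 + (1/2 - (3/2 + 3*(-5)*2)))*(-371) = (-178 + (1/2 - (3/2 - 30)))*(-371) = (-178 + (1/2 - 1*(-57/2)))*(-371) = (-178 + (1/2 + 57/2))*(-371) = (-178 + 29)*(-371) = -149*(-371) = 55279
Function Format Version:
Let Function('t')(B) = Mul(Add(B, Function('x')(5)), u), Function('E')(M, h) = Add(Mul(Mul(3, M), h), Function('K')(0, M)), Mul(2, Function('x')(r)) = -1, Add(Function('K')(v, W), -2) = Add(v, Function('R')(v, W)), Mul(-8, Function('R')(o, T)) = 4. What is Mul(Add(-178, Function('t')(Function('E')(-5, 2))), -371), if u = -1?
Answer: 55279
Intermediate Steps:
Function('R')(o, T) = Rational(-1, 2) (Function('R')(o, T) = Mul(Rational(-1, 8), 4) = Rational(-1, 2))
Function('K')(v, W) = Add(Rational(3, 2), v) (Function('K')(v, W) = Add(2, Add(v, Rational(-1, 2))) = Add(2, Add(Rational(-1, 2), v)) = Add(Rational(3, 2), v))
Function('x')(r) = Rational(-1, 2) (Function('x')(r) = Mul(Rational(1, 2), -1) = Rational(-1, 2))
Function('E')(M, h) = Add(Rational(3, 2), Mul(3, M, h)) (Function('E')(M, h) = Add(Mul(Mul(3, M), h), Add(Rational(3, 2), 0)) = Add(Mul(3, M, h), Rational(3, 2)) = Add(Rational(3, 2), Mul(3, M, h)))
Function('t')(B) = Add(Rational(1, 2), Mul(-1, B)) (Function('t')(B) = Mul(Add(B, Rational(-1, 2)), -1) = Mul(Add(Rational(-1, 2), B), -1) = Add(Rational(1, 2), Mul(-1, B)))
Mul(Add(-178, Function('t')(Function('E')(-5, 2))), -371) = Mul(Add(-178, Add(Rational(1, 2), Mul(-1, Add(Rational(3, 2), Mul(3, -5, 2))))), -371) = Mul(Add(-178, Add(Rational(1, 2), Mul(-1, Add(Rational(3, 2), -30)))), -371) = Mul(Add(-178, Add(Rational(1, 2), Mul(-1, Rational(-57, 2)))), -371) = Mul(Add(-178, Add(Rational(1, 2), Rational(57, 2))), -371) = Mul(Add(-178, 29), -371) = Mul(-149, -371) = 55279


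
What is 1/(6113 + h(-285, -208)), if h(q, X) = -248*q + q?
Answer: 1/76508 ≈ 1.3071e-5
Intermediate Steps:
h(q, X) = -247*q
1/(6113 + h(-285, -208)) = 1/(6113 - 247*(-285)) = 1/(6113 + 70395) = 1/76508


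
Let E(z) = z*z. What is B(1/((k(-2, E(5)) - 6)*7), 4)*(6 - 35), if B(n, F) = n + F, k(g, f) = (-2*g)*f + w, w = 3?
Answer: -78793/679 ≈ -116.04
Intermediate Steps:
E(z) = z**2
k(g, f) = 3 - 2*f*g (k(g, f) = (-2*g)*f + 3 = -2*f*g + 3 = 3 - 2*f*g)
B(n, F) = F + n
B(1/((k(-2, E(5)) - 6)*7), 4)*(6 - 35) = (4 + 1/((3 - 2*5**2*(-2)) - 6*7))*(6 - 35) = (4 + (1/7)/((3 - 2*25*(-2)) - 6))*(-29) = (4 + (1/7)/((3 + 100) - 6))*(-29) = (4 + (1/7)/(103 - 6))*(-29) = (4 + (1/7)/97)*(-29) = (4 + (1/97)*(1/7))*(-29) = (4 + 1/679)*(-29) = (2717/679)*(-29) = -78793/679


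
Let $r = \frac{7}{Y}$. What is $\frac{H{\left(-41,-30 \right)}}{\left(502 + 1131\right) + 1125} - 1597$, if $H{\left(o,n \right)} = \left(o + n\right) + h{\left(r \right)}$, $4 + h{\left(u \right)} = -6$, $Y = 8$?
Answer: $- \frac{4404607}{2758} \approx -1597.0$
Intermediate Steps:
$r = \frac{7}{8} \approx 0.875$
$h{\left(u \right)} = -10$ ($h{\left(u \right)} = -4 - 6 = -10$)
$H{\left(o,n \right)} = -10 + n + o$ ($H{\left(o,n \right)} = \left(o + n\right) - 10 = \left(n + o\right) - 10 = -10 + n + o$)
$\frac{H{\left(-41,-30 \right)}}{\left(502 + 1131\right) + 1125} - 1597 = \frac{-10 - 30 - 41}{\left(502 + 1131\right) + 1125} - 1597 = - \frac{81}{1633 + 1125} - 1597 = - \frac{81}{2758} - 1597 = - \frac{4404607}{2758}$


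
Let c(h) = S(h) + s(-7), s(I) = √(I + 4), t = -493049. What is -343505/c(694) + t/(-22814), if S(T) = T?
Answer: -5201214183269/10988112146 + 343505*I*√3/481639 ≈ -473.35 + 1.2353*I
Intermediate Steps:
s(I) = √(4 + I)
c(h) = h + I*√3 (c(h) = h + √(4 - 7) = h + √(-3) = h + I*√3)
-343505/c(694) + t/(-22814) = -343505/(694 + I*√3) - 493049/(-22814) = -343505/(694 + I*√3) - 493049*(-1/22814) = -343505/(694 + I*√3) + 493049/22814 = 493049/22814 - 343505/(694 + I*√3)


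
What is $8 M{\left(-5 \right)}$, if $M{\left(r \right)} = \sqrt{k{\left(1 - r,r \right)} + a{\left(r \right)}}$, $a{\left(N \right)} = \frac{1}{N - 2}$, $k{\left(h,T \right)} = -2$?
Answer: $\frac{8 i \sqrt{105}}{7} \approx 11.711 i$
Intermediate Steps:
$a{\left(N \right)} = \frac{1}{-2 + N}$
$M{\left(r \right)} = \sqrt{-2 + \frac{1}{-2 + r}}$
$8 M{\left(-5 \right)} = 8 \sqrt{\frac{5 - -10}{-2 - 5}} = 8 \sqrt{\frac{5 + 10}{-7}} = 8 \sqrt{\left(- \frac{1}{7}\right) 15} = 8 \sqrt{- \frac{15}{7}} = 8 \frac{i \sqrt{105}}{7} = \frac{8 i \sqrt{105}}{7}$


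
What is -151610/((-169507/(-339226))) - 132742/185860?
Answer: -4779406155558897/15752285510 ≈ -3.0341e+5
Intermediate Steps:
-151610/((-169507/(-339226))) - 132742/185860 = -151610/((-169507*(-1/339226))) - 132742*1/185860 = -151610/169507/339226 - 66371/92930 = -151610*339226/169507 - 66371/92930 = -51430053860/169507 - 66371/92930 = -4779406155558897/15752285510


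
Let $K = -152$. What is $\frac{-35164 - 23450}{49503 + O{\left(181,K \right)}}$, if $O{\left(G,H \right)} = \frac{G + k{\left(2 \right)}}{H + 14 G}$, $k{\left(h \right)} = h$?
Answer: $- \frac{46539516}{39305443} \approx -1.184$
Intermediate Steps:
$O{\left(G,H \right)} = \frac{2 + G}{H + 14 G}$ ($O{\left(G,H \right)} = \frac{G + 2}{H + 14 G} = \frac{2 + G}{H + 14 G}$)
$\frac{-35164 - 23450}{49503 + O{\left(181,K \right)}} = \frac{-35164 - 23450}{49503 + \frac{2 + 181}{-152 + 14 \cdot 181}} = - \frac{58614}{49503 + \frac{1}{-152 + 2534} \cdot 183} = - \frac{58614}{49503 + \frac{1}{2382} \cdot 183} = - \frac{58614}{49503 + \frac{61}{794}} = - \frac{58614}{\frac{39305443}{794}} = \left(-58614\right) \frac{794}{39305443} = - \frac{46539516}{39305443}$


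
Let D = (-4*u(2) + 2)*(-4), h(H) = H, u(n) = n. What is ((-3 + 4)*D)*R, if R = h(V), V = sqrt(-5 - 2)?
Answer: 24*I*sqrt(7) ≈ 63.498*I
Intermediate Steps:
V = I*sqrt(7) (V = sqrt(-7) = I*sqrt(7) ≈ 2.6458*I)
D = 24 (D = (-4*2 + 2)*(-4) = (-8 + 2)*(-4) = -6*(-4) = 24)
R = I*sqrt(7) ≈ 2.6458*I
((-3 + 4)*D)*R = ((-3 + 4)*24)*(I*sqrt(7)) = (1*24)*(I*sqrt(7)) = 24*(I*sqrt(7)) = 24*I*sqrt(7)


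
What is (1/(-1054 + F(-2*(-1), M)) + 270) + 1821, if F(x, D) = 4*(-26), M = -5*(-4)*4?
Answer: 2421377/1158 ≈ 2091.0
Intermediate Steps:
M = 80 (M = 20*4 = 80)
F(x, D) = -104
(1/(-1054 + F(-2*(-1), M)) + 270) + 1821 = (1/(-1054 - 104) + 270) + 1821 = (1/(-1158) + 270) + 1821 = (-1/1158 + 270) + 1821 = 312659/1158 + 1821 = 2421377/1158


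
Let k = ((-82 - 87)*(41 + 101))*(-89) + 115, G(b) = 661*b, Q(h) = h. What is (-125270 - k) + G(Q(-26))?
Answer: -2278393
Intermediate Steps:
k = 2135937 (k = -169*142*(-89) + 115 = -23998*(-89) + 115 = 2135822 + 115 = 2135937)
(-125270 - k) + G(Q(-26)) = (-125270 - 1*2135937) + 661*(-26) = (-125270 - 2135937) - 17186 = -2261207 - 17186 = -2278393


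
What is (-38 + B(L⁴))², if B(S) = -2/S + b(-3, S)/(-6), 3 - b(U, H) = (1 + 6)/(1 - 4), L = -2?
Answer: 7890481/5184 ≈ 1522.1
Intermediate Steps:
b(U, H) = 16/3 (b(U, H) = 3 - (1 + 6)/(1 - 4) = 3 - 7/(-3) = 3 - 7*(-1)/3 = 3 - 1*(-7/3) = 3 + 7/3 = 16/3)
B(S) = -8/9 - 2/S (B(S) = -2/S + (16/3)/(-6) = -2/S + (16/3)*(-⅙) = -2/S - 8/9 = -8/9 - 2/S)
(-38 + B(L⁴))² = (-38 + (-8/9 - 2/((-2)⁴)))² = (-38 + (-8/9 - 2/16))² = (-38 + (-8/9 - 2*1/16))² = (-38 + (-8/9 - ⅛))² = (-38 - 73/72)² = (-2809/72)² = 7890481/5184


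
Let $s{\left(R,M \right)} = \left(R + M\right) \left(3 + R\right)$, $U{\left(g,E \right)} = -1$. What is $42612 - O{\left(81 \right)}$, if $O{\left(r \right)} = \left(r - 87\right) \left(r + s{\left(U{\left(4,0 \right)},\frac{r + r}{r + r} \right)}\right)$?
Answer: $43098$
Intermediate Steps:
$s{\left(R,M \right)} = \left(3 + R\right) \left(M + R\right)$ ($s{\left(R,M \right)} = \left(M + R\right) \left(3 + R\right) = \left(3 + R\right) \left(M + R\right)$)
$O{\left(r \right)} = r \left(-87 + r\right)$ ($O{\left(r \right)} = \left(r - 87\right) \left(r + \left(\left(-1\right)^{2} + 3 \frac{r + r}{r + r} + 3 \left(-1\right) + \frac{r + r}{r + r} \left(-1\right)\right)\right) = \left(-87 + r\right) \left(r + \left(1 + 3 \frac{2 r}{2 r} - 3 + \frac{2 r}{2 r} \left(-1\right)\right)\right) = \left(-87 + r\right) \left(r + \left(1 + 3 \cdot 2 r \frac{1}{2 r} - 3 + 2 r \frac{1}{2 r} \left(-1\right)\right)\right) = \left(-87 + r\right) \left(r + \left(1 + 3 \cdot 1 - 3 + 1 \left(-1\right)\right)\right) = \left(-87 + r\right) \left(r + \left(1 + 3 - 3 - 1\right)\right) = \left(-87 + r\right) \left(r + 0\right) = \left(-87 + r\right) r = r \left(-87 + r\right)$)
$42612 - O{\left(81 \right)} = 42612 - 81 \left(-87 + 81\right) = 42612 - 81 \left(-6\right) = 42612 - -486 = 42612 + 486 = 43098$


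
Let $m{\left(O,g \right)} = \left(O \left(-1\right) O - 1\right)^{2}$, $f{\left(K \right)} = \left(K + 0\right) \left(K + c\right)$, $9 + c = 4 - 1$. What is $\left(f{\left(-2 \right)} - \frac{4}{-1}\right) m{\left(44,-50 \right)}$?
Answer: $75039380$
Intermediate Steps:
$c = -6$ ($c = -9 + \left(4 - 1\right) = -9 + 3 = -6$)
$f{\left(K \right)} = K \left(-6 + K\right)$ ($f{\left(K \right)} = \left(K + 0\right) \left(K - 6\right) = K \left(-6 + K\right)$)
$m{\left(O,g \right)} = \left(-1 - O^{2}\right)^{2}$ ($m{\left(O,g \right)} = \left(- O O - 1\right)^{2} = \left(- O^{2} - 1\right)^{2} = \left(-1 - O^{2}\right)^{2}$)
$\left(f{\left(-2 \right)} - \frac{4}{-1}\right) m{\left(44,-50 \right)} = \left(- 2 \left(-6 - 2\right) - \frac{4}{-1}\right) \left(1 + 44^{2}\right)^{2} = \left(\left(-2\right) \left(-8\right) - 4 \left(-1\right)\right) \left(1 + 1936\right)^{2} = \left(16 - -4\right) 1937^{2} = \left(16 + 4\right) 3751969 = 20 \cdot 3751969 = 75039380$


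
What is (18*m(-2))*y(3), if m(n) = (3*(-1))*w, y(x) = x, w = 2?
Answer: -324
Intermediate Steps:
m(n) = -6 (m(n) = (3*(-1))*2 = -3*2 = -6)
(18*m(-2))*y(3) = (18*(-6))*3 = -108*3 = -324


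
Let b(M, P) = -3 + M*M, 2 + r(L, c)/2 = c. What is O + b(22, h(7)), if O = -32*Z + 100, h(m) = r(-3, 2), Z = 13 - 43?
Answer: 1541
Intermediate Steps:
r(L, c) = -4 + 2*c
Z = -30
h(m) = 0 (h(m) = -4 + 2*2 = -4 + 4 = 0)
b(M, P) = -3 + M²
O = 1060 (O = -32*(-30) + 100 = 960 + 100 = 1060)
O + b(22, h(7)) = 1060 + (-3 + 22²) = 1060 + (-3 + 484) = 1060 + 481 = 1541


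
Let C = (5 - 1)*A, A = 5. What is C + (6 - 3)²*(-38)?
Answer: -322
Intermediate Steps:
C = 20 (C = (5 - 1)*5 = 4*5 = 20)
C + (6 - 3)²*(-38) = 20 + (6 - 3)²*(-38) = 20 + 3²*(-38) = 20 + 9*(-38) = 20 - 342 = -322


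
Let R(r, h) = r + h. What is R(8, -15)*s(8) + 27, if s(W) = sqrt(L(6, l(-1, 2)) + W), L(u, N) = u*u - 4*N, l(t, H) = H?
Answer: -15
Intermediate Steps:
L(u, N) = u**2 - 4*N
s(W) = sqrt(28 + W) (s(W) = sqrt((6**2 - 4*2) + W) = sqrt((36 - 8) + W) = sqrt(28 + W))
R(r, h) = h + r
R(8, -15)*s(8) + 27 = (-15 + 8)*sqrt(28 + 8) + 27 = -7*sqrt(36) + 27 = -7*6 + 27 = -42 + 27 = -15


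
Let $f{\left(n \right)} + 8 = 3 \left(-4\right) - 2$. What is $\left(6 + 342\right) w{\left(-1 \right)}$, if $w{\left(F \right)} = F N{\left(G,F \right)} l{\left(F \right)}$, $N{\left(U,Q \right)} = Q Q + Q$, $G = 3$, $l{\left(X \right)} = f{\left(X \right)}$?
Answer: $0$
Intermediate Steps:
$f{\left(n \right)} = -22$ ($f{\left(n \right)} = -8 + \left(3 \left(-4\right) - 2\right) = -8 - 14 = -22$)
$l{\left(X \right)} = -22$
$N{\left(U,Q \right)} = Q + Q^{2}$ ($N{\left(U,Q \right)} = Q^{2} + Q = Q + Q^{2}$)
$w{\left(F \right)} = - 22 F^{2} \left(1 + F\right)$ ($w{\left(F \right)} = F F \left(1 + F\right) \left(-22\right) = F^{2} \left(1 + F\right) \left(-22\right) = - 22 F^{2} \left(1 + F\right)$)
$\left(6 + 342\right) w{\left(-1 \right)} = \left(6 + 342\right) 22 \left(-1\right)^{2} \left(-1 - -1\right) = 348 \cdot 22 \cdot 1 \left(-1 + 1\right) = 348 \cdot 22 \cdot 1 \cdot 0 = 348 \cdot 0 = 0$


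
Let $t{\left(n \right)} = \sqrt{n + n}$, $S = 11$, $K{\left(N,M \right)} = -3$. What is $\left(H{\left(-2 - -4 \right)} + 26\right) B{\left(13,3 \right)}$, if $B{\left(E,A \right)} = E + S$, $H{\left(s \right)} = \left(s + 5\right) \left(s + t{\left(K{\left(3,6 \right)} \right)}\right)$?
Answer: $960 + 168 i \sqrt{6} \approx 960.0 + 411.51 i$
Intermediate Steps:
$t{\left(n \right)} = \sqrt{2} \sqrt{n}$ ($t{\left(n \right)} = \sqrt{2 n} = \sqrt{2} \sqrt{n}$)
$H{\left(s \right)} = \left(5 + s\right) \left(s + i \sqrt{6}\right)$ ($H{\left(s \right)} = \left(s + 5\right) \left(s + \sqrt{2} \sqrt{-3}\right) = \left(5 + s\right) \left(s + \sqrt{2} i \sqrt{3}\right) = \left(5 + s\right) \left(s + i \sqrt{6}\right)$)
$B{\left(E,A \right)} = 11 + E$ ($B{\left(E,A \right)} = E + 11 = 11 + E$)
$\left(H{\left(-2 - -4 \right)} + 26\right) B{\left(13,3 \right)} = \left(\left(\left(-2 - -4\right)^{2} + 5 \left(-2 - -4\right) + 5 i \sqrt{6} + i \left(-2 - -4\right) \sqrt{6}\right) + 26\right) \left(11 + 13\right) = \left(\left(\left(-2 + 4\right)^{2} + 5 \left(-2 + 4\right) + 5 i \sqrt{6} + i \left(-2 + 4\right) \sqrt{6}\right) + 26\right) 24 = \left(\left(2^{2} + 5 \cdot 2 + 5 i \sqrt{6} + i 2 \sqrt{6}\right) + 26\right) 24 = \left(\left(4 + 10 + 5 i \sqrt{6} + 2 i \sqrt{6}\right) + 26\right) 24 = \left(\left(14 + 7 i \sqrt{6}\right) + 26\right) 24 = \left(40 + 7 i \sqrt{6}\right) 24 = 960 + 168 i \sqrt{6}$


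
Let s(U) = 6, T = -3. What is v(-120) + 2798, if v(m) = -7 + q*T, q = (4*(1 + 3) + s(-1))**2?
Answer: 1339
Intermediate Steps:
q = 484 (q = (4*(1 + 3) + 6)**2 = (4*4 + 6)**2 = (16 + 6)**2 = 22**2 = 484)
v(m) = -1459 (v(m) = -7 + 484*(-3) = -7 - 1452 = -1459)
v(-120) + 2798 = -1459 + 2798 = 1339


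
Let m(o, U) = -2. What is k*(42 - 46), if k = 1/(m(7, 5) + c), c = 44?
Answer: -2/21 ≈ -0.095238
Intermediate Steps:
k = 1/42 (k = 1/(-2 + 44) = 1/42 ≈ 0.023810)
k*(42 - 46) = (42 - 46)/42 = (1/42)*(-4) = -2/21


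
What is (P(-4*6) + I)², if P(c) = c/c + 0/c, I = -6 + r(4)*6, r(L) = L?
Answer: 361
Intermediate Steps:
I = 18 (I = -6 + 4*6 = -6 + 24 = 18)
P(c) = 1 (P(c) = 1 + 0 = 1)
(P(-4*6) + I)² = (1 + 18)² = 19² = 361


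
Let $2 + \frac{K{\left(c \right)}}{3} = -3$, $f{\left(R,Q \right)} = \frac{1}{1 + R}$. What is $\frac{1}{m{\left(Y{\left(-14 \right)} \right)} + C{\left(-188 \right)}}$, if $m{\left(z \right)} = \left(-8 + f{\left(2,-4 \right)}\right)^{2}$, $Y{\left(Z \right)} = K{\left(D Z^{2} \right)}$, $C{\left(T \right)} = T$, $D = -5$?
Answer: $- \frac{9}{1163} \approx -0.0077386$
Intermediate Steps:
$K{\left(c \right)} = -15$ ($K{\left(c \right)} = -6 + 3 \left(-3\right) = -6 - 9 = -15$)
$Y{\left(Z \right)} = -15$
$m{\left(z \right)} = \frac{529}{9}$ ($m{\left(z \right)} = \left(-8 + \frac{1}{1 + 2}\right)^{2} = \left(-8 + \frac{1}{3}\right)^{2} = \left(- \frac{23}{3}\right)^{2} = \frac{529}{9}$)
$\frac{1}{m{\left(Y{\left(-14 \right)} \right)} + C{\left(-188 \right)}} = \frac{1}{\frac{529}{9} - 188} = \frac{1}{- \frac{1163}{9}} = - \frac{9}{1163}$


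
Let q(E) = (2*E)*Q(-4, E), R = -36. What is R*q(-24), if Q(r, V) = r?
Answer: -6912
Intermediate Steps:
q(E) = -8*E (q(E) = (2*E)*(-4) = -8*E)
R*q(-24) = -(-288)*(-24) = -36*192 = -6912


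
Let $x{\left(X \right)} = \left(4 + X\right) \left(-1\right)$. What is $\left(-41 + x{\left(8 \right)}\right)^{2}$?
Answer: $2809$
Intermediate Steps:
$x{\left(X \right)} = -4 - X$
$\left(-41 + x{\left(8 \right)}\right)^{2} = \left(-41 - 12\right)^{2} = \left(-53\right)^{2} = 2809$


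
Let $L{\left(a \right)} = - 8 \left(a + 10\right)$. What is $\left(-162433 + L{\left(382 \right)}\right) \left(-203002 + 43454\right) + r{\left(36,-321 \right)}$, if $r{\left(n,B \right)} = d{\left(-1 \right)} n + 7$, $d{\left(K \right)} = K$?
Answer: $26416202783$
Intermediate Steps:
$L{\left(a \right)} = -80 - 8 a$ ($L{\left(a \right)} = - 8 \left(10 + a\right) = -80 - 8 a$)
$r{\left(n,B \right)} = 7 - n$ ($r{\left(n,B \right)} = - n + 7 = 7 - n$)
$\left(-162433 + L{\left(382 \right)}\right) \left(-203002 + 43454\right) + r{\left(36,-321 \right)} = \left(-162433 - 3136\right) \left(-203002 + 43454\right) + \left(7 - 36\right) = \left(-162433 - 3136\right) \left(-159548\right) + \left(7 - 36\right) = \left(-162433 - 3136\right) \left(-159548\right) - 29 = \left(-165569\right) \left(-159548\right) - 29 = 26416202812 - 29 = 26416202783$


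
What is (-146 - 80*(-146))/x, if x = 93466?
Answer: 5767/46733 ≈ 0.12340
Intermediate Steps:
(-146 - 80*(-146))/x = (-146 - 80*(-146))/93466 = (-146 + 11680)*(1/93466) = 11534*(1/93466) = 5767/46733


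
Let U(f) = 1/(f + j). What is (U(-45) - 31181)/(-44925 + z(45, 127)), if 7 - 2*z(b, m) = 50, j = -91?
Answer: 4240617/6112724 ≈ 0.69374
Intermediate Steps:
z(b, m) = -43/2 (z(b, m) = 7/2 - 1/2*50 = 7/2 - 25 = -43/2)
U(f) = 1/(-91 + f) (U(f) = 1/(f - 91) = 1/(-91 + f))
(U(-45) - 31181)/(-44925 + z(45, 127)) = (1/(-91 - 45) - 31181)/(-44925 - 43/2) = (1/(-136) - 31181)/(-89893/2) = (-1/136 - 31181)*(-2/89893) = -4240617/136*(-2/89893) = 4240617/6112724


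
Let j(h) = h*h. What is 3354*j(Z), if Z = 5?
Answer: 83850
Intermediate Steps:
j(h) = h²
3354*j(Z) = 3354*5² = 3354*25 = 83850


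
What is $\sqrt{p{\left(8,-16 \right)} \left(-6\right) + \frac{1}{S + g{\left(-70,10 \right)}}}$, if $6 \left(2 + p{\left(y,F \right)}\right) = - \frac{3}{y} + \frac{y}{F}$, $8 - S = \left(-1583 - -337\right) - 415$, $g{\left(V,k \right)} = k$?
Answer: $\frac{\sqrt{580749310}}{6716} \approx 3.5883$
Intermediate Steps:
$S = 1669$ ($S = 8 - \left(\left(-1583 - -337\right) - 415\right) = 8 - \left(\left(-1583 + \left(-386 + 723\right)\right) - 415\right) = 8 - \left(\left(-1583 + 337\right) - 415\right) = 8 - \left(-1246 - 415\right) = 8 - -1661 = 8 + 1661 = 1669$)
$p{\left(y,F \right)} = -2 - \frac{1}{2 y} + \frac{y}{6 F}$ ($p{\left(y,F \right)} = -2 + \frac{- \frac{3}{y} + \frac{y}{F}}{6} = -2 - \left(\frac{1}{2 y} - \frac{y}{6 F}\right) = -2 - \frac{1}{2 y} + \frac{y}{6 F}$)
$\sqrt{p{\left(8,-16 \right)} \left(-6\right) + \frac{1}{S + g{\left(-70,10 \right)}}} = \sqrt{\left(-2 - \frac{1}{2 \cdot 8} + \frac{1}{6} \cdot 8 \frac{1}{-16}\right) \left(-6\right) + \frac{1}{1669 + 10}} = \sqrt{\left(-2 - \frac{1}{16} + \frac{1}{6} \cdot 8 \left(- \frac{1}{16}\right)\right) \left(-6\right) + \frac{1}{1679}} = \sqrt{\left(-2 - \frac{1}{16} - \frac{1}{12}\right) \left(-6\right) + \frac{1}{1679}} = \sqrt{\left(- \frac{103}{48}\right) \left(-6\right) + \frac{1}{1679}} = \sqrt{\frac{103}{8} + \frac{1}{1679}} = \sqrt{\frac{172945}{13432}} = \frac{\sqrt{580749310}}{6716}$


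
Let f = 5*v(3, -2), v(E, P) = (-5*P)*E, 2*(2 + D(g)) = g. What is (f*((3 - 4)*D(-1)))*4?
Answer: 1500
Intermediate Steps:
D(g) = -2 + g/2
v(E, P) = -5*E*P
f = 150 (f = 5*(-5*3*(-2)) = 5*30 = 150)
(f*((3 - 4)*D(-1)))*4 = (150*((3 - 4)*(-2 + (1/2)*(-1))))*4 = (150*(-(-2 - 1/2)))*4 = (150*(-1*(-5/2)))*4 = (150*(5/2))*4 = 375*4 = 1500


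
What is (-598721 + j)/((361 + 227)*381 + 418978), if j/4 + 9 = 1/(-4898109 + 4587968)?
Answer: -185699094741/199422523846 ≈ -0.93118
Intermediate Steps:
j = -11165080/310141 (j = -36 + 4/(-4898109 + 4587968) = -36 + 4/(-310141) = -36 + 4*(-1/310141) = -36 - 4/310141 = -11165080/310141 ≈ -36.000)
(-598721 + j)/((361 + 227)*381 + 418978) = (-598721 - 11165080/310141)/((361 + 227)*381 + 418978) = -185699094741/(310141*(588*381 + 418978)) = -185699094741/(310141*(224028 + 418978)) = -185699094741/310141/643006 = -185699094741/310141*1/643006 = -185699094741/199422523846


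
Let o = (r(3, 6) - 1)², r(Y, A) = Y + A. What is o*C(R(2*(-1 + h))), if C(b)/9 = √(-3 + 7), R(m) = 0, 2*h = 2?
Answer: 1152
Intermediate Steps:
h = 1 (h = (½)*2 = 1)
r(Y, A) = A + Y
o = 64 (o = ((6 + 3) - 1)² = (9 - 1)² = 8² = 64)
C(b) = 18 (C(b) = 9*√(-3 + 7) = 9*√4 = 9*2 = 18)
o*C(R(2*(-1 + h))) = 64*18 = 1152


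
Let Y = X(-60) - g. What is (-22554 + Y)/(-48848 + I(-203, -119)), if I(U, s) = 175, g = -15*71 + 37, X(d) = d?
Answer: 21586/48673 ≈ 0.44349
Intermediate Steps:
g = -1028 (g = -1065 + 37 = -1028)
Y = 968 (Y = -60 - 1*(-1028) = -60 + 1028 = 968)
(-22554 + Y)/(-48848 + I(-203, -119)) = (-22554 + 968)/(-48848 + 175) = -21586/(-48673) = -21586*(-1/48673) = 21586/48673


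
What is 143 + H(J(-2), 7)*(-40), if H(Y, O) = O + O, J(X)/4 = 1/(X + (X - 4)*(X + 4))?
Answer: -417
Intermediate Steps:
J(X) = 4/(X + (-4 + X)*(4 + X)) (J(X) = 4/(X + (X - 4)*(X + 4)) = 4/(X + (-4 + X)*(4 + X)))
H(Y, O) = 2*O
143 + H(J(-2), 7)*(-40) = 143 + (2*7)*(-40) = 143 + 14*(-40) = 143 - 560 = -417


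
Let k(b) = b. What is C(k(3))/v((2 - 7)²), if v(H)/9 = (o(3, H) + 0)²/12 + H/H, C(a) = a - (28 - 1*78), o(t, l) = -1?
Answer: 212/39 ≈ 5.4359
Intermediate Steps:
C(a) = 50 + a (C(a) = a - (28 - 78) = a - 1*(-50) = a + 50 = 50 + a)
v(H) = 39/4 (v(H) = 9*((-1 + 0)²/12 + H/H) = 9*((-1)²*(1/12) + 1) = 9*(1*(1/12) + 1) = 9*(1/12 + 1) = 9*(13/12) = 39/4)
C(k(3))/v((2 - 7)²) = (50 + 3)/(39/4) = 53*(4/39) = 212/39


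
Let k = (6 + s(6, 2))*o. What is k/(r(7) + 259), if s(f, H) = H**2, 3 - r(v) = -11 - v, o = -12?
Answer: -3/7 ≈ -0.42857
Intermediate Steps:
r(v) = 14 + v (r(v) = 3 - (-11 - v) = 3 + (11 + v) = 14 + v)
k = -120 (k = (6 + 2**2)*(-12) = (6 + 4)*(-12) = 10*(-12) = -120)
k/(r(7) + 259) = -120/((14 + 7) + 259) = -120/(21 + 259) = -120/280 = -120*1/280 = -3/7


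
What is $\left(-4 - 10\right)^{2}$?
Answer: $196$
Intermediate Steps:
$\left(-4 - 10\right)^{2} = \left(-14\right)^{2} = 196$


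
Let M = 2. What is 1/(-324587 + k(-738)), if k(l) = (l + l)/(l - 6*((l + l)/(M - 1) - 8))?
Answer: -1361/441763153 ≈ -3.0808e-6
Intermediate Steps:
k(l) = 2*l/(48 - 11*l) (k(l) = (l + l)/(l - 6*((l + l)/(2 - 1) - 8)) = (2*l)/(l - 6*((2*l)/1 - 8)) = (2*l)/(l - 6*((2*l)*1 - 8)) = (2*l)/(l - 6*(2*l - 8)) = (2*l)/(l - 6*(-8 + 2*l)) = (2*l)/(l + (48 - 12*l)) = (2*l)/(48 - 11*l) = 2*l/(48 - 11*l))
1/(-324587 + k(-738)) = 1/(-324587 - 2*(-738)/(-48 + 11*(-738))) = 1/(-324587 - 2*(-738)/(-48 - 8118)) = 1/(-324587 - 2*(-738)/(-8166)) = 1/(-324587 - 2*(-738)*(-1/8166)) = 1/(-324587 - 246/1361) = 1/(-441763153/1361) = -1361/441763153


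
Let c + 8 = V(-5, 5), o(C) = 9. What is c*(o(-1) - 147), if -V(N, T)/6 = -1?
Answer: 276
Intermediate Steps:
V(N, T) = 6 (V(N, T) = -6*(-1) = 6)
c = -2 (c = -8 + 6 = -2)
c*(o(-1) - 147) = -2*(9 - 147) = -2*(-138) = 276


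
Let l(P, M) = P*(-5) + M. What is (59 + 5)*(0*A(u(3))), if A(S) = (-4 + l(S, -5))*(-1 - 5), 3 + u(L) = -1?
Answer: 0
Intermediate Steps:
l(P, M) = M - 5*P (l(P, M) = -5*P + M = M - 5*P)
u(L) = -4 (u(L) = -3 - 1 = -4)
A(S) = 54 + 30*S (A(S) = (-4 + (-5 - 5*S))*(-1 - 5) = (-9 - 5*S)*(-6) = 54 + 30*S)
(59 + 5)*(0*A(u(3))) = (59 + 5)*(0*(54 + 30*(-4))) = 64*(0*(54 - 120)) = 64*(0*(-66)) = 64*0 = 0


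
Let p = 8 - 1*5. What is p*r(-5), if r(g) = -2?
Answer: -6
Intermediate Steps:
p = 3 (p = 8 - 5 = 3)
p*r(-5) = 3*(-2) = -6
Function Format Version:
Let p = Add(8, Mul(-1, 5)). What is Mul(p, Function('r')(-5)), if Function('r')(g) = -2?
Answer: -6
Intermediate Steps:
p = 3 (p = Add(8, -5) = 3)
Mul(p, Function('r')(-5)) = Mul(3, -2) = -6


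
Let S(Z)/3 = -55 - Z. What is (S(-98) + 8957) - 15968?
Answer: -6882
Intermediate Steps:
S(Z) = -165 - 3*Z (S(Z) = 3*(-55 - Z) = -165 - 3*Z)
(S(-98) + 8957) - 15968 = ((-165 - 3*(-98)) + 8957) - 15968 = ((-165 + 294) + 8957) - 15968 = (129 + 8957) - 15968 = 9086 - 15968 = -6882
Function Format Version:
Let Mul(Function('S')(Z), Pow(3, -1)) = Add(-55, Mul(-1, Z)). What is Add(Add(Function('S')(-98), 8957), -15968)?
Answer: -6882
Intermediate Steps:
Function('S')(Z) = Add(-165, Mul(-3, Z)) (Function('S')(Z) = Mul(3, Add(-55, Mul(-1, Z))) = Add(-165, Mul(-3, Z)))
Add(Add(Function('S')(-98), 8957), -15968) = Add(Add(Add(-165, Mul(-3, -98)), 8957), -15968) = Add(Add(Add(-165, 294), 8957), -15968) = Add(Add(129, 8957), -15968) = Add(9086, -15968) = -6882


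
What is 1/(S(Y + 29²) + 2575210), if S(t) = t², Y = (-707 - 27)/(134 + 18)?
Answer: 5776/18912888361 ≈ 3.0540e-7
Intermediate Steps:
Y = -367/76 (Y = -734/152 = -734*1/152 = -367/76 ≈ -4.8289)
1/(S(Y + 29²) + 2575210) = 1/((-367/76 + 29²)² + 2575210) = 1/((-367/76 + 841)² + 2575210) = 1/((63549/76)² + 2575210) = 1/(4038475401/5776 + 2575210) = 1/(18912888361/5776) = 5776/18912888361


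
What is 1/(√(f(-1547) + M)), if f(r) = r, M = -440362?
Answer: -I*√49101/147303 ≈ -0.0015043*I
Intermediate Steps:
1/(√(f(-1547) + M)) = 1/(√(-1547 - 440362)) = 1/(√(-441909)) = 1/(3*I*√49101) = -I*√49101/147303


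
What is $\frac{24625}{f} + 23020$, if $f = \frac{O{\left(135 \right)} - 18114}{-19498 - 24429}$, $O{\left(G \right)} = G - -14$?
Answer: $\frac{299051335}{3593} \approx 83232.0$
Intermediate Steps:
$O{\left(G \right)} = 14 + G$ ($O{\left(G \right)} = G + 14 = 14 + G$)
$f = \frac{17965}{43927}$ ($f = \frac{\left(14 + 135\right) - 18114}{-19498 - 24429} = \frac{149 - 18114}{-43927} = \left(-17965\right) \left(- \frac{1}{43927}\right) = \frac{17965}{43927} \approx 0.40897$)
$\frac{24625}{f} + 23020 = \frac{24625}{\frac{17965}{43927}} + 23020 = 24625 \cdot \frac{43927}{17965} + 23020 = \frac{216340475}{3593} + 23020 = \frac{299051335}{3593}$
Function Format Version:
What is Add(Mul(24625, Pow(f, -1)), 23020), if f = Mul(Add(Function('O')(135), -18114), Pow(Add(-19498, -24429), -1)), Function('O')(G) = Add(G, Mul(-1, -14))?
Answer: Rational(299051335, 3593) ≈ 83232.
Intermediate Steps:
Function('O')(G) = Add(14, G) (Function('O')(G) = Add(G, 14) = Add(14, G))
f = Rational(17965, 43927) (f = Mul(Add(Add(14, 135), -18114), Pow(Add(-19498, -24429), -1)) = Mul(Add(149, -18114), Pow(-43927, -1)) = Mul(-17965, Rational(-1, 43927)) = Rational(17965, 43927) ≈ 0.40897)
Add(Mul(24625, Pow(f, -1)), 23020) = Add(Mul(24625, Pow(Rational(17965, 43927), -1)), 23020) = Add(Mul(24625, Rational(43927, 17965)), 23020) = Add(Rational(216340475, 3593), 23020) = Rational(299051335, 3593)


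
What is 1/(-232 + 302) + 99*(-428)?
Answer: -2966039/70 ≈ -42372.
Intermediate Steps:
1/(-232 + 302) + 99*(-428) = 1/70 - 42372 = -2966039/70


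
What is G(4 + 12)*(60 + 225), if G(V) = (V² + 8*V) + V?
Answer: 114000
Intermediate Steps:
G(V) = V² + 9*V
G(4 + 12)*(60 + 225) = ((4 + 12)*(9 + (4 + 12)))*(60 + 225) = (16*(9 + 16))*285 = (16*25)*285 = 400*285 = 114000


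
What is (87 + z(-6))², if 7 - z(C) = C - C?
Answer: 8836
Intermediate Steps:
z(C) = 7 (z(C) = 7 - (C - C) = 7 - 1*0 = 7 + 0 = 7)
(87 + z(-6))² = (87 + 7)² = 94² = 8836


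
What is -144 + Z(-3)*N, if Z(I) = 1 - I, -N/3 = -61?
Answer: 588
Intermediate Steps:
N = 183 (N = -3*(-61) = 183)
-144 + Z(-3)*N = -144 + (1 - 1*(-3))*183 = -144 + (1 + 3)*183 = -144 + 4*183 = -144 + 732 = 588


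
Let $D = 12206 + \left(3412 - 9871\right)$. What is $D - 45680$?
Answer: $-39933$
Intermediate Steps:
$D = 5747$ ($D = 12206 - 6459 = 5747$)
$D - 45680 = 5747 - 45680 = -39933$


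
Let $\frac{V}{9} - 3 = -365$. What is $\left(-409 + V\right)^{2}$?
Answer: $13446889$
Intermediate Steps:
$V = -3258$ ($V = 27 + 9 \left(-365\right) = 27 - 3285 = -3258$)
$\left(-409 + V\right)^{2} = \left(-409 - 3258\right)^{2} = \left(-3667\right)^{2} = 13446889$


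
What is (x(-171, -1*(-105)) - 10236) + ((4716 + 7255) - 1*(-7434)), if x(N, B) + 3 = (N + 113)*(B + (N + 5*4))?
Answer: 11834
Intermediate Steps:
x(N, B) = -3 + (113 + N)*(20 + B + N) (x(N, B) = -3 + (N + 113)*(B + (N + 5*4)) = -3 + (113 + N)*(B + (N + 20)) = -3 + (113 + N)*(B + (20 + N)) = -3 + (113 + N)*(20 + B + N))
(x(-171, -1*(-105)) - 10236) + ((4716 + 7255) - 1*(-7434)) = ((2257 + (-171)² + 113*(-1*(-105)) + 133*(-171) - 1*(-105)*(-171)) - 10236) + ((4716 + 7255) - 1*(-7434)) = ((2257 + 29241 + 113*105 - 22743 + 105*(-171)) - 10236) + (11971 + 7434) = ((2257 + 29241 + 11865 - 22743 - 17955) - 10236) + 19405 = (2665 - 10236) + 19405 = -7571 + 19405 = 11834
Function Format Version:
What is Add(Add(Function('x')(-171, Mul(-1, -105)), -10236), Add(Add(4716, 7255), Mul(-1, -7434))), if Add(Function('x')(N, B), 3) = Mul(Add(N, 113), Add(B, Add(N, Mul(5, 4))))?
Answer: 11834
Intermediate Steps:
Function('x')(N, B) = Add(-3, Mul(Add(113, N), Add(20, B, N))) (Function('x')(N, B) = Add(-3, Mul(Add(N, 113), Add(B, Add(N, Mul(5, 4))))) = Add(-3, Mul(Add(113, N), Add(B, Add(N, 20)))) = Add(-3, Mul(Add(113, N), Add(B, Add(20, N)))) = Add(-3, Mul(Add(113, N), Add(20, B, N))))
Add(Add(Function('x')(-171, Mul(-1, -105)), -10236), Add(Add(4716, 7255), Mul(-1, -7434))) = Add(Add(Add(2257, Pow(-171, 2), Mul(113, Mul(-1, -105)), Mul(133, -171), Mul(Mul(-1, -105), -171)), -10236), Add(Add(4716, 7255), Mul(-1, -7434))) = Add(Add(Add(2257, 29241, Mul(113, 105), -22743, Mul(105, -171)), -10236), Add(11971, 7434)) = Add(Add(Add(2257, 29241, 11865, -22743, -17955), -10236), 19405) = Add(Add(2665, -10236), 19405) = Add(-7571, 19405) = 11834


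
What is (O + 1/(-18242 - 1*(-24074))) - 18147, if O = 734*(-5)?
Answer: -127236743/5832 ≈ -21817.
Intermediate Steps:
O = -3670
(O + 1/(-18242 - 1*(-24074))) - 18147 = (-3670 + 1/(-18242 - 1*(-24074))) - 18147 = (-3670 + 1/(-18242 + 24074)) - 18147 = (-3670 + 1/5832) - 18147 = -21403439/5832 - 18147 = -127236743/5832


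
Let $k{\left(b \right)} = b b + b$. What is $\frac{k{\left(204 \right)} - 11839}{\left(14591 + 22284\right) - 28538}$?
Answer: $\frac{4283}{1191} \approx 3.5961$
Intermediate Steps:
$k{\left(b \right)} = b + b^{2}$ ($k{\left(b \right)} = b^{2} + b = b + b^{2}$)
$\frac{k{\left(204 \right)} - 11839}{\left(14591 + 22284\right) - 28538} = \frac{204 \left(1 + 204\right) - 11839}{\left(14591 + 22284\right) - 28538} = \frac{204 \cdot 205 - 11839}{36875 - 28538} = \frac{41820 - 11839}{8337} = 29981 \cdot \frac{1}{8337} = \frac{4283}{1191}$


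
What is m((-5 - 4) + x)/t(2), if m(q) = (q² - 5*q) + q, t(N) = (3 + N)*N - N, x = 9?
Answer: 0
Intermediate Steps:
t(N) = -N + N*(3 + N) (t(N) = N*(3 + N) - N = -N + N*(3 + N))
m(q) = q² - 4*q
m((-5 - 4) + x)/t(2) = (((-5 - 4) + 9)*(-4 + ((-5 - 4) + 9)))/((2*(2 + 2))) = ((-9 + 9)*(-4 + (-9 + 9)))/((2*4)) = (0*(-4 + 0))/8 = (0*(-4))*(⅛) = 0*(⅛) = 0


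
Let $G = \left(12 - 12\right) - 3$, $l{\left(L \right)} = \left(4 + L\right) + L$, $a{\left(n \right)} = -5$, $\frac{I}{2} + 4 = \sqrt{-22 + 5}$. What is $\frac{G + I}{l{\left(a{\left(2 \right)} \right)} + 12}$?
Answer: $- \frac{11}{6} + \frac{i \sqrt{17}}{3} \approx -1.8333 + 1.3744 i$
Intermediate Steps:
$I = -8 + 2 i \sqrt{17}$ ($I = -8 + 2 \sqrt{-22 + 5} = -8 + 2 \sqrt{-17} = -8 + 2 i \sqrt{17} \approx -8.0 + 8.2462 i$)
$l{\left(L \right)} = 4 + 2 L$
$G = -3$ ($G = 0 - 3 = -3$)
$\frac{G + I}{l{\left(a{\left(2 \right)} \right)} + 12} = \frac{-3 - \left(8 - 2 i \sqrt{17}\right)}{\left(4 + 2 \left(-5\right)\right) + 12} = \frac{-11 + 2 i \sqrt{17}}{\left(4 - 10\right) + 12} = \frac{-11 + 2 i \sqrt{17}}{-6 + 12} = \frac{-11 + 2 i \sqrt{17}}{6} = \left(-11 + 2 i \sqrt{17}\right) \frac{1}{6} = - \frac{11}{6} + \frac{i \sqrt{17}}{3}$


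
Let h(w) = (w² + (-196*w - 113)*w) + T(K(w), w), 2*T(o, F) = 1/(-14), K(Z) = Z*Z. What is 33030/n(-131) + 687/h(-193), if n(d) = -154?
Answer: -3348729683007/15613204453 ≈ -214.48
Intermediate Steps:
K(Z) = Z²
T(o, F) = -1/28 (T(o, F) = (½)/(-14) = (½)*(-1/14) = -1/28)
h(w) = -1/28 + w² + w*(-113 - 196*w) (h(w) = (w² + (-196*w - 113)*w) - 1/28 = (w² + (-113 - 196*w)*w) - 1/28 = (w² + w*(-113 - 196*w)) - 1/28 = -1/28 + w² + w*(-113 - 196*w))
33030/n(-131) + 687/h(-193) = 33030/(-154) + 687/(-1/28 - 195*(-193)² - 113*(-193)) = 33030*(-1/154) + 687/(-1/28 - 195*37249 + 21809) = -16515/77 + 687/(-1/28 - 7263555 + 21809) = -16515/77 + 687/(-202768889/28) = -16515/77 + 687*(-28/202768889) = -16515/77 - 19236/202768889 = -3348729683007/15613204453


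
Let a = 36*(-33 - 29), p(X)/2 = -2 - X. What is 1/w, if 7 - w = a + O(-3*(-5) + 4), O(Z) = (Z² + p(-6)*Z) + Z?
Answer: 1/1707 ≈ 0.00058582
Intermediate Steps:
p(X) = -4 - 2*X (p(X) = 2*(-2 - X) = -4 - 2*X)
O(Z) = Z² + 9*Z (O(Z) = (Z² + (-4 - 2*(-6))*Z) + Z = (Z² + (-4 + 12)*Z) + Z = (Z² + 8*Z) + Z = Z² + 9*Z)
a = -2232 (a = 36*(-62) = -2232)
w = 1707 (w = 7 - (-2232 + (-3*(-5) + 4)*(9 + (-3*(-5) + 4))) = 7 - (-2232 + (15 + 4)*(9 + (15 + 4))) = 7 - (-2232 + 19*(9 + 19)) = 7 - (-2232 + 19*28) = 7 - (-2232 + 532) = 7 - 1*(-1700) = 7 + 1700 = 1707)
1/w = 1/1707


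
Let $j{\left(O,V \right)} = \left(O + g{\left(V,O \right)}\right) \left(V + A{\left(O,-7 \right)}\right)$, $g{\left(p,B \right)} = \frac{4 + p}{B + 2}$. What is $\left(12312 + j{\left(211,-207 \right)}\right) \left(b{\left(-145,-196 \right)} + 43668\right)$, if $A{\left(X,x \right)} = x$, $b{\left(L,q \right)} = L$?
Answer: $- \frac{4261517152}{3} \approx -1.4205 \cdot 10^{9}$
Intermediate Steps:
$g{\left(p,B \right)} = \frac{4 + p}{2 + B}$
$j{\left(O,V \right)} = \left(-7 + V\right) \left(O + \frac{4 + V}{2 + O}\right)$ ($j{\left(O,V \right)} = \left(O + \frac{4 + V}{2 + O}\right) \left(V - 7\right) = \left(O + \frac{4 + V}{2 + O}\right) \left(-7 + V\right) = \left(-7 + V\right) \left(O + \frac{4 + V}{2 + O}\right)$)
$\left(12312 + j{\left(211,-207 \right)}\right) \left(b{\left(-145,-196 \right)} + 43668\right) = \left(12312 + \frac{-28 - -1449 - 207 \left(4 - 207\right) + 211 \left(-7 - 207\right) \left(2 + 211\right)}{2 + 211}\right) \left(-145 + 43668\right) = \left(12312 + \frac{-28 + 1449 - -42021 + 211 \left(-214\right) 213}{213}\right) 43523 = \left(12312 + \frac{-28 + 1449 + 42021 - 9617802}{213}\right) 43523 = \left(12312 + \frac{1}{213} \left(-9574360\right)\right) 43523 = \left(12312 - \frac{9574360}{213}\right) 43523 = \left(- \frac{6951904}{213}\right) 43523 = - \frac{4261517152}{3}$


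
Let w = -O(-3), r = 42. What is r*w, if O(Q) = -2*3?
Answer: 252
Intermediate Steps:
O(Q) = -6
w = 6 (w = -1*(-6) = 6)
r*w = 42*6 = 252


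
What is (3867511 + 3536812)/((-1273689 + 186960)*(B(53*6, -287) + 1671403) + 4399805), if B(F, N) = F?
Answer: -7404323/1816703290804 ≈ -4.0757e-6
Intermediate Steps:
(3867511 + 3536812)/((-1273689 + 186960)*(B(53*6, -287) + 1671403) + 4399805) = (3867511 + 3536812)/((-1273689 + 186960)*(53*6 + 1671403) + 4399805) = 7404323/(-1086729*(318 + 1671403) + 4399805) = 7404323/(-1086729*1671721 + 4399805) = 7404323/(-1816707690609 + 4399805) = 7404323/(-1816703290804) = 7404323*(-1/1816703290804) = -7404323/1816703290804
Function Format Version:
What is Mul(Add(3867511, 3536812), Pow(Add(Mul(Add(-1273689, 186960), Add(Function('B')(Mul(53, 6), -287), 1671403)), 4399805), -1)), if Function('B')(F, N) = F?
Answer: Rational(-7404323, 1816703290804) ≈ -4.0757e-6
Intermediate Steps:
Mul(Add(3867511, 3536812), Pow(Add(Mul(Add(-1273689, 186960), Add(Function('B')(Mul(53, 6), -287), 1671403)), 4399805), -1)) = Mul(Add(3867511, 3536812), Pow(Add(Mul(Add(-1273689, 186960), Add(Mul(53, 6), 1671403)), 4399805), -1)) = Mul(7404323, Pow(Add(Mul(-1086729, Add(318, 1671403)), 4399805), -1)) = Mul(7404323, Pow(Add(Mul(-1086729, 1671721), 4399805), -1)) = Mul(7404323, Pow(Add(-1816707690609, 4399805), -1)) = Mul(7404323, Pow(-1816703290804, -1)) = Mul(7404323, Rational(-1, 1816703290804)) = Rational(-7404323, 1816703290804)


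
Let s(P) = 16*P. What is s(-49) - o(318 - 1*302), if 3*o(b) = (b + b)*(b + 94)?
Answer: -5872/3 ≈ -1957.3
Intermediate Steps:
o(b) = 2*b*(94 + b)/3 (o(b) = ((b + b)*(b + 94))/3 = ((2*b)*(94 + b))/3 = (2*b*(94 + b))/3 = 2*b*(94 + b)/3)
s(-49) - o(318 - 1*302) = 16*(-49) - 2*(318 - 1*302)*(94 + (318 - 1*302))/3 = -784 - 2*(318 - 302)*(94 + (318 - 302))/3 = -784 - 2*16*(94 + 16)/3 = -784 - 2*16*110/3 = -784 - 1*3520/3 = -784 - 3520/3 = -5872/3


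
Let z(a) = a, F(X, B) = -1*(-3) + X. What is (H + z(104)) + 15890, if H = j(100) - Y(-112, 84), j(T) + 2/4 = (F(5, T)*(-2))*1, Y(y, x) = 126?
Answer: 31703/2 ≈ 15852.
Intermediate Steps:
F(X, B) = 3 + X
j(T) = -33/2 (j(T) = -½ + ((3 + 5)*(-2))*1 = -½ + (8*(-2))*1 = -½ - 16*1 = -½ - 16 = -33/2)
H = -285/2 (H = -33/2 - 1*126 = -33/2 - 126 = -285/2 ≈ -142.50)
(H + z(104)) + 15890 = (-285/2 + 104) + 15890 = -77/2 + 15890 = 31703/2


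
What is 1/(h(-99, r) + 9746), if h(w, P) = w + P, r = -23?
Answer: 1/9624 ≈ 0.00010391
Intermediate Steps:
h(w, P) = P + w
1/(h(-99, r) + 9746) = 1/((-23 - 99) + 9746) = 1/(-122 + 9746) = 1/9624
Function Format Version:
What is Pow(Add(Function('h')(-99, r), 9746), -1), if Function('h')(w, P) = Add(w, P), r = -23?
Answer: Rational(1, 9624) ≈ 0.00010391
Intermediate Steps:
Function('h')(w, P) = Add(P, w)
Pow(Add(Function('h')(-99, r), 9746), -1) = Pow(Add(Add(-23, -99), 9746), -1) = Pow(Add(-122, 9746), -1) = Pow(9624, -1) = Rational(1, 9624)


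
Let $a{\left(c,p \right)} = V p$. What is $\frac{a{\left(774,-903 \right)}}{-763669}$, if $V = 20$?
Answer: $\frac{18060}{763669} \approx 0.023649$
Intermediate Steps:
$a{\left(c,p \right)} = 20 p$
$\frac{a{\left(774,-903 \right)}}{-763669} = \frac{20 \left(-903\right)}{-763669} = \left(-18060\right) \left(- \frac{1}{763669}\right) = \frac{18060}{763669}$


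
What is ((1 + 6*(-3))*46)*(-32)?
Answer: 25024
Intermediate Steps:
((1 + 6*(-3))*46)*(-32) = ((1 - 18)*46)*(-32) = -17*46*(-32) = -782*(-32) = 25024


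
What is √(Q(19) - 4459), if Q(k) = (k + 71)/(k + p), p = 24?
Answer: I*√8240821/43 ≈ 66.76*I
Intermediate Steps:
Q(k) = (71 + k)/(24 + k) (Q(k) = (k + 71)/(k + 24) = (71 + k)/(24 + k))
√(Q(19) - 4459) = √((71 + 19)/(24 + 19) - 4459) = √(90/43 - 4459) = √(-191647/43) = I*√8240821/43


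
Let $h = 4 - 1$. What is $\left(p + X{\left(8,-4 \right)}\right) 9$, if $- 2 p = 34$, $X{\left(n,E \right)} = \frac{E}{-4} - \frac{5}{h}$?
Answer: $-159$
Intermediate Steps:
$h = 3$ ($h = 4 - 1 = 3$)
$X{\left(n,E \right)} = - \frac{5}{3} - \frac{E}{4}$ ($X{\left(n,E \right)} = \frac{E}{-4} - \frac{5}{3} = E \left(- \frac{1}{4}\right) - \frac{5}{3} = - \frac{E}{4} - \frac{5}{3} = - \frac{5}{3} - \frac{E}{4}$)
$p = -17$ ($p = \left(- \frac{1}{2}\right) 34 = -17$)
$\left(p + X{\left(8,-4 \right)}\right) 9 = \left(-17 - \frac{2}{3}\right) 9 = \left(- \frac{53}{3}\right) 9 = -159$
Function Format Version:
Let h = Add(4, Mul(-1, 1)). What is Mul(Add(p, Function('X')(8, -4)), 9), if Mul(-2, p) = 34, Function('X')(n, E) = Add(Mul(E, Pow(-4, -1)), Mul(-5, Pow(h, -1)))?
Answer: -159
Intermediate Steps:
h = 3 (h = Add(4, -1) = 3)
Function('X')(n, E) = Add(Rational(-5, 3), Mul(Rational(-1, 4), E)) (Function('X')(n, E) = Add(Mul(E, Pow(-4, -1)), Mul(-5, Pow(3, -1))) = Add(Mul(E, Rational(-1, 4)), Mul(-5, Rational(1, 3))) = Add(Mul(Rational(-1, 4), E), Rational(-5, 3)) = Add(Rational(-5, 3), Mul(Rational(-1, 4), E)))
p = -17 (p = Mul(Rational(-1, 2), 34) = -17)
Mul(Add(p, Function('X')(8, -4)), 9) = Mul(Add(-17, Add(Rational(-5, 3), Mul(Rational(-1, 4), -4))), 9) = Mul(Add(-17, Add(Rational(-5, 3), 1)), 9) = Mul(Add(-17, Rational(-2, 3)), 9) = Mul(Rational(-53, 3), 9) = -159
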